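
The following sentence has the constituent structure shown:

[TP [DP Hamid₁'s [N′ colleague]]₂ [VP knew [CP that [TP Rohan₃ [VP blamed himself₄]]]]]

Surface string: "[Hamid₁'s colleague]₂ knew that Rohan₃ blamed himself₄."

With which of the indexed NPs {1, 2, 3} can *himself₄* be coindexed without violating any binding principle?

{3}

*himself* is an anaphor, so Principle A applies: it must be bound in its binding domain.
Binding domain of *himself₄*: the embedded TP, whose subject is Rohan₃.
*Hamid₁* does not c-command the anaphor → cannot bind it.
*[Hamid₁'s colleague]₂* c-commands the anaphor but is outside its binding domain → cannot satisfy Principle A.
*Rohan₃* c-commands the anaphor within its binding domain → licit binder.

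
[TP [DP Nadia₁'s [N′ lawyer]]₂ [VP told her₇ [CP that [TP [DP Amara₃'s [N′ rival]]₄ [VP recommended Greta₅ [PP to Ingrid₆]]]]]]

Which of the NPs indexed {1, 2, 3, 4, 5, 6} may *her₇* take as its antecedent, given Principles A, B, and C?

*her* is a pronoun, so Principle B applies: it must be free in its binding domain.
Binding domain of *her₇*: the matrix TP, whose subject is [Nadia₁'s lawyer]₂.
*Nadia₁* and the pronoun do not c-command one another → neither Principle B nor Principle C is at stake; coindexation permitted.
*[Nadia₁'s lawyer]₂* c-commands the pronoun within its binding domain → coindexation would violate Principle B.
*Amara₃*: the pronoun c-commands this R-expression → coindexation would violate Principle C on *Amara₃*.
*[Amara₃'s rival]₄*: the pronoun c-commands this R-expression → coindexation would violate Principle C on *[Amara₃'s rival]₄*.
*Greta₅*: the pronoun c-commands this R-expression → coindexation would violate Principle C on *Greta₅*.
*Ingrid₆*: the pronoun c-commands this R-expression → coindexation would violate Principle C on *Ingrid₆*.

{1}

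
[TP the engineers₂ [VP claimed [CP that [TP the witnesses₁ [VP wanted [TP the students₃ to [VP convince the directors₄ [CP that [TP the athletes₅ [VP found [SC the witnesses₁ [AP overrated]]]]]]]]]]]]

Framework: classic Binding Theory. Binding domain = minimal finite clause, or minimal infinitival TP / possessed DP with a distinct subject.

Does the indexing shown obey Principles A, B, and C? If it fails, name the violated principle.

The two coindexed NPs are *the witnesses₁* (the higher occurrence) and *the witnesses₁* (the lower occurrence).
*the witnesses₁* (the lower occurrence) is an R-expression. Principle C requires it to be free everywhere.
*the witnesses₁* (the higher occurrence) c-commands it and carries the same index.
The R-expression is bound → Principle C violation.

Principle C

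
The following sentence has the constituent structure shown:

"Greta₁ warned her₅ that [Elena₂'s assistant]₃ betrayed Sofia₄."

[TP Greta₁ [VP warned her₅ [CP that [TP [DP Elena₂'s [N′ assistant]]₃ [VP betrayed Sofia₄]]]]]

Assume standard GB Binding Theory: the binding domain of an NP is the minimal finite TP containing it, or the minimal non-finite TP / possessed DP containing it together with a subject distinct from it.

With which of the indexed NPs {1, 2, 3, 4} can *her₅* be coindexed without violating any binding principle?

*her* is a pronoun, so Principle B applies: it must be free in its binding domain.
Binding domain of *her₅*: the matrix TP, whose subject is Greta₁.
*Greta₁* c-commands the pronoun within its binding domain → coindexation would violate Principle B.
*Elena₂*: the pronoun c-commands this R-expression → coindexation would violate Principle C on *Elena₂*.
*[Elena₂'s assistant]₃*: the pronoun c-commands this R-expression → coindexation would violate Principle C on *[Elena₂'s assistant]₃*.
*Sofia₄*: the pronoun c-commands this R-expression → coindexation would violate Principle C on *Sofia₄*.

none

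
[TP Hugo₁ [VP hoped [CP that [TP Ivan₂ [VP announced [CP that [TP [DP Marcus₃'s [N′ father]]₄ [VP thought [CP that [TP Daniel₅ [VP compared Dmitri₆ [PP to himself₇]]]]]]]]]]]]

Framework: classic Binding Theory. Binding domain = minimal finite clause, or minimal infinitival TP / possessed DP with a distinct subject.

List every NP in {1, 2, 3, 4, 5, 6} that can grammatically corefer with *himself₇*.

{5, 6}

*himself* is an anaphor, so Principle A applies: it must be bound in its binding domain.
Binding domain of *himself₇*: the embedded TP, whose subject is Daniel₅.
*Hugo₁* c-commands the anaphor but is outside its binding domain → cannot satisfy Principle A.
*Ivan₂* c-commands the anaphor but is outside its binding domain → cannot satisfy Principle A.
*Marcus₃* does not c-command the anaphor → cannot bind it.
*[Marcus₃'s father]₄* c-commands the anaphor but is outside its binding domain → cannot satisfy Principle A.
*Daniel₅* c-commands the anaphor within its binding domain → licit binder.
*Dmitri₆* c-commands the anaphor within its binding domain → licit binder.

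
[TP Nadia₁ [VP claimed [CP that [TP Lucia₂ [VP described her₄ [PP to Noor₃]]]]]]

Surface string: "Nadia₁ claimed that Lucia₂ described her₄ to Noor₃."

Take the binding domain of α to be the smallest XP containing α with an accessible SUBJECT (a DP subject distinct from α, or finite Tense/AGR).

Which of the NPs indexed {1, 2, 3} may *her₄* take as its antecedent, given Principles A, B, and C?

*her* is a pronoun, so Principle B applies: it must be free in its binding domain.
Binding domain of *her₄*: the embedded TP, whose subject is Lucia₂.
*Nadia₁* c-commands the pronoun but from outside its binding domain, and is not c-commanded by it → coindexation permitted.
*Lucia₂* c-commands the pronoun within its binding domain → coindexation would violate Principle B.
*Noor₃*: the pronoun c-commands this R-expression → coindexation would violate Principle C on *Noor₃*.

{1}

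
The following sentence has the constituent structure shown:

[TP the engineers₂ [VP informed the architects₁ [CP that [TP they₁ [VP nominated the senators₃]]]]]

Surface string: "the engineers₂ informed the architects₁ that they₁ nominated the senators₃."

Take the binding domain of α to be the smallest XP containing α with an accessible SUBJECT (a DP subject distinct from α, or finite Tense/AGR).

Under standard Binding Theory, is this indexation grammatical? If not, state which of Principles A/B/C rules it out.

grammatical

The two coindexed NPs are *the architects₁* and *they₁*.
*they₁* is a pronoun; nothing c-commands it within its binding domain (the embedded TP.), so Principle B holds trivially.
*the architects₁* is an R-expression; *they₁* does not c-command it, and no other NP shares its index, so Principle C is satisfied.
All principles are respected.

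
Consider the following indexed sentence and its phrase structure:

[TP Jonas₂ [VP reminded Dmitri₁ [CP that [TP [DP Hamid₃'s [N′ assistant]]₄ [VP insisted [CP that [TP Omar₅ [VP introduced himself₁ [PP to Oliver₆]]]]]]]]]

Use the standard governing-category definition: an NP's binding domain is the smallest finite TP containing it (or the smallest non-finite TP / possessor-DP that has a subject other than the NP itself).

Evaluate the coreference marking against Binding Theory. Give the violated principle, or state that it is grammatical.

Principle A

The two coindexed NPs are *Dmitri₁* and *himself₁*.
*himself₁* is an anaphor. Principle A requires it to be bound within its binding domain — the embedded TP, whose subject is Omar₅.
Within that domain it is c-commanded by *Omar₅*, which does not share its index.
*Dmitri₁* does c-command the anaphor, but from outside its binding domain.
The anaphor is unbound in its domain → Principle A violation.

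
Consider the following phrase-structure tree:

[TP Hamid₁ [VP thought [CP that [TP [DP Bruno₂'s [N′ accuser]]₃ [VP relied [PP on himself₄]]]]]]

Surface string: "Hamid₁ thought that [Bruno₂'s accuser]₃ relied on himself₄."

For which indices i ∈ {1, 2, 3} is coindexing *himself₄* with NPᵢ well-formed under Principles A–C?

{3}

*himself* is an anaphor, so Principle A applies: it must be bound in its binding domain.
Binding domain of *himself₄*: the embedded TP, whose subject is [Bruno₂'s accuser]₃.
*Hamid₁* c-commands the anaphor but is outside its binding domain → cannot satisfy Principle A.
*Bruno₂* does not c-command the anaphor → cannot bind it.
*[Bruno₂'s accuser]₃* c-commands the anaphor within its binding domain → licit binder.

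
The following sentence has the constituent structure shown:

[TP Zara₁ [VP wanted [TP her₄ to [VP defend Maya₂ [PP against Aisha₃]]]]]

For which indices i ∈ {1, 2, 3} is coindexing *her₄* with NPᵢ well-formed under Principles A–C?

none

*her* is a pronoun, so Principle B applies: it must be free in its binding domain.
Binding domain of *her₄*: the matrix TP, whose subject is Zara₁.
*Zara₁* c-commands the pronoun within its binding domain → coindexation would violate Principle B.
*Maya₂*: the pronoun c-commands this R-expression → coindexation would violate Principle C on *Maya₂*.
*Aisha₃*: the pronoun c-commands this R-expression → coindexation would violate Principle C on *Aisha₃*.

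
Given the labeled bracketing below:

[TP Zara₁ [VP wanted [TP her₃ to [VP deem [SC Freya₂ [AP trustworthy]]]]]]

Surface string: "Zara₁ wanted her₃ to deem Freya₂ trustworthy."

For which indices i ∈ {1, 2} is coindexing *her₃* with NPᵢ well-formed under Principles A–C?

none

*her* is a pronoun, so Principle B applies: it must be free in its binding domain.
Binding domain of *her₃*: the matrix TP, whose subject is Zara₁.
*Zara₁* c-commands the pronoun within its binding domain → coindexation would violate Principle B.
*Freya₂*: the pronoun c-commands this R-expression → coindexation would violate Principle C on *Freya₂*.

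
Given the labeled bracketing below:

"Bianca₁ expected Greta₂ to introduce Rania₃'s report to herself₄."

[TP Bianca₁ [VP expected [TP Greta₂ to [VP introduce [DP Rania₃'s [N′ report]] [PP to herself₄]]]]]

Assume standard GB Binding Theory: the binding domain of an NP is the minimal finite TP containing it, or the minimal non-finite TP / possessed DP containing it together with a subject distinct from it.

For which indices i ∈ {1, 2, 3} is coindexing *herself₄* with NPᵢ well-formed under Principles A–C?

*herself* is an anaphor, so Principle A applies: it must be bound in its binding domain.
Binding domain of *herself₄*: the embedded TP, whose subject is Greta₂.
*Bianca₁* c-commands the anaphor but is outside its binding domain → cannot satisfy Principle A.
*Greta₂* c-commands the anaphor within its binding domain → licit binder.
*Rania₃* does not c-command the anaphor → cannot bind it.

{2}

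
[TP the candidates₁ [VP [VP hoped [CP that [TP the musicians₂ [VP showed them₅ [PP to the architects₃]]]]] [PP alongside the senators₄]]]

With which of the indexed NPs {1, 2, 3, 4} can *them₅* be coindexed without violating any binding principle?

{1, 4}

*them* is a pronoun, so Principle B applies: it must be free in its binding domain.
Binding domain of *them₅*: the embedded TP, whose subject is the musicians₂.
*the candidates₁* c-commands the pronoun but from outside its binding domain, and is not c-commanded by it → coindexation permitted.
*the musicians₂* c-commands the pronoun within its binding domain → coindexation would violate Principle B.
*the architects₃*: the pronoun c-commands this R-expression → coindexation would violate Principle C on *the architects₃*.
*the senators₄* and the pronoun do not c-command one another → neither Principle B nor Principle C is at stake; coindexation permitted.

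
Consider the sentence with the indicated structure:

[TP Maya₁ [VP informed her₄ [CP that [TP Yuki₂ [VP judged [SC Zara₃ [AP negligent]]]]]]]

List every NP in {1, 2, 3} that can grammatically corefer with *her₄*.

none

*her* is a pronoun, so Principle B applies: it must be free in its binding domain.
Binding domain of *her₄*: the matrix TP, whose subject is Maya₁.
*Maya₁* c-commands the pronoun within its binding domain → coindexation would violate Principle B.
*Yuki₂*: the pronoun c-commands this R-expression → coindexation would violate Principle C on *Yuki₂*.
*Zara₃*: the pronoun c-commands this R-expression → coindexation would violate Principle C on *Zara₃*.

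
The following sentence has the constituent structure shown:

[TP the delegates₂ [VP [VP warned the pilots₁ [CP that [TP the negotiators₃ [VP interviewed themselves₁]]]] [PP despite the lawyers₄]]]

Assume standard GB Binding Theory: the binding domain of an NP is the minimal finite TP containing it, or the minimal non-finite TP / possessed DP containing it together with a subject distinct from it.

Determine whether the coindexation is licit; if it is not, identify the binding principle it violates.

The two coindexed NPs are *the pilots₁* and *themselves₁*.
*themselves₁* is an anaphor. Principle A requires it to be bound within its binding domain — the embedded TP, whose subject is the negotiators₃.
Within that domain it is c-commanded by *the negotiators₃*, which does not share its index.
*the pilots₁* does c-command the anaphor, but from outside its binding domain.
The anaphor is unbound in its domain → Principle A violation.

Principle A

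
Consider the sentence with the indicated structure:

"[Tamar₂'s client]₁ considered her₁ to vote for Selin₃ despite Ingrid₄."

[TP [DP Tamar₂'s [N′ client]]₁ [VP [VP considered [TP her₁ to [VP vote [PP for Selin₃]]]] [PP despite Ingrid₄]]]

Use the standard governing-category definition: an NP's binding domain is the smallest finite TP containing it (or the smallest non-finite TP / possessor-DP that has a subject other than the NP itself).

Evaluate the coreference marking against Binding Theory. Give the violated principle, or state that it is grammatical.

The two coindexed NPs are *[Tamar₂'s client]₁* and *her₁*.
*her₁* is a pronoun. Its binding domain is the matrix TP, whose subject is [Tamar₂'s client]₁.
*[Tamar₂'s client]₁* c-commands it within that domain and carries the same index.
The pronoun is locally bound → Principle B violation.

Principle B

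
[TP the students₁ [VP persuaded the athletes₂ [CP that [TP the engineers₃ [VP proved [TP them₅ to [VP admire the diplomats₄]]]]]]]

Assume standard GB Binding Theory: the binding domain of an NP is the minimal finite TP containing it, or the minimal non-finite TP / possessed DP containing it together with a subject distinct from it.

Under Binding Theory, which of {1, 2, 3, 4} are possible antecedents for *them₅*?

{1, 2}

*them* is a pronoun, so Principle B applies: it must be free in its binding domain.
Binding domain of *them₅*: the embedded TP, whose subject is the engineers₃.
*the students₁* c-commands the pronoun but from outside its binding domain, and is not c-commanded by it → coindexation permitted.
*the athletes₂* c-commands the pronoun but from outside its binding domain, and is not c-commanded by it → coindexation permitted.
*the engineers₃* c-commands the pronoun within its binding domain → coindexation would violate Principle B.
*the diplomats₄*: the pronoun c-commands this R-expression → coindexation would violate Principle C on *the diplomats₄*.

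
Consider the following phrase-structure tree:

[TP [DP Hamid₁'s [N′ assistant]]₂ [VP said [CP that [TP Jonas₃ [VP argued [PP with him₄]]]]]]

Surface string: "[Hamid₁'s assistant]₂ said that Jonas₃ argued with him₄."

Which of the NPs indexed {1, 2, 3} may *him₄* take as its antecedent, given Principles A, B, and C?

{1, 2}

*him* is a pronoun, so Principle B applies: it must be free in its binding domain.
Binding domain of *him₄*: the embedded TP, whose subject is Jonas₃.
*Hamid₁* and the pronoun do not c-command one another → neither Principle B nor Principle C is at stake; coindexation permitted.
*[Hamid₁'s assistant]₂* c-commands the pronoun but from outside its binding domain, and is not c-commanded by it → coindexation permitted.
*Jonas₃* c-commands the pronoun within its binding domain → coindexation would violate Principle B.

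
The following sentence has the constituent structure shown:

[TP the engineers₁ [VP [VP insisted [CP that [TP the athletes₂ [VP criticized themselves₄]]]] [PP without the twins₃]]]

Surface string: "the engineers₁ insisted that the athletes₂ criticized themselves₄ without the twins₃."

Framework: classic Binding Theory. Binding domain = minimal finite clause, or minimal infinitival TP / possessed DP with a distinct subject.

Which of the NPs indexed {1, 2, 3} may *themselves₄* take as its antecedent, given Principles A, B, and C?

*themselves* is an anaphor, so Principle A applies: it must be bound in its binding domain.
Binding domain of *themselves₄*: the embedded TP, whose subject is the athletes₂.
*the engineers₁* c-commands the anaphor but is outside its binding domain → cannot satisfy Principle A.
*the athletes₂* c-commands the anaphor within its binding domain → licit binder.
*the twins₃* does not c-command the anaphor → cannot bind it.

{2}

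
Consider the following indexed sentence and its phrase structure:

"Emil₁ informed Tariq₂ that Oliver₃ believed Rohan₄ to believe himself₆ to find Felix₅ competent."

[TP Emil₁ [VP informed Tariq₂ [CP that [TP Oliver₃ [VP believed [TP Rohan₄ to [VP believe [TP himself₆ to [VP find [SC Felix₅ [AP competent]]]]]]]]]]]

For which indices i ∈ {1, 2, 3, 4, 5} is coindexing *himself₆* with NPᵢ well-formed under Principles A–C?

{4}

*himself* is an anaphor, so Principle A applies: it must be bound in its binding domain.
Binding domain of *himself₆*: the embedded TP, whose subject is Rohan₄.
*Emil₁* c-commands the anaphor but is outside its binding domain → cannot satisfy Principle A.
*Tariq₂* c-commands the anaphor but is outside its binding domain → cannot satisfy Principle A.
*Oliver₃* c-commands the anaphor but is outside its binding domain → cannot satisfy Principle A.
*Rohan₄* c-commands the anaphor within its binding domain → licit binder.
*Felix₅* does not c-command the anaphor → cannot bind it.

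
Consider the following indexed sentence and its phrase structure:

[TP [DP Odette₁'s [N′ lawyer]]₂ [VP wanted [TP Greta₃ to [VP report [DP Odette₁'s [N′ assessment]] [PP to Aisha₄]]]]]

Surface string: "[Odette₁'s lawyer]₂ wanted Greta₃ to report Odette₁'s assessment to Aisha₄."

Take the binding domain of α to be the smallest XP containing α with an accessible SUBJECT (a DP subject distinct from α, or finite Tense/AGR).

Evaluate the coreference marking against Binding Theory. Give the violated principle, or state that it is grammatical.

grammatical

The two coindexed NPs are *Odette₁* and *Odette₁*.
*Odette₁* is an R-expression; no coindexed NP c-commands it, so Principle C holds.
*Odette₁* is an R-expression; *Odette₁* does not c-command it, and no other NP shares its index, so Principle C is satisfied.
All principles are respected.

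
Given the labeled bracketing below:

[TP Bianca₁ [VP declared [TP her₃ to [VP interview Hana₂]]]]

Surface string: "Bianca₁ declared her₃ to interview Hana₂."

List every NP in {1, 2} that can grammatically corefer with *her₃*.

*her* is a pronoun, so Principle B applies: it must be free in its binding domain.
Binding domain of *her₃*: the matrix TP, whose subject is Bianca₁.
*Bianca₁* c-commands the pronoun within its binding domain → coindexation would violate Principle B.
*Hana₂*: the pronoun c-commands this R-expression → coindexation would violate Principle C on *Hana₂*.

none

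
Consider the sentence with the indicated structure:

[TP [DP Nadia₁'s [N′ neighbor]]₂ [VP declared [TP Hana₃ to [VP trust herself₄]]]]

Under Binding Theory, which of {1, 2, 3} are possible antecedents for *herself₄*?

*herself* is an anaphor, so Principle A applies: it must be bound in its binding domain.
Binding domain of *herself₄*: the embedded TP, whose subject is Hana₃.
*Nadia₁* does not c-command the anaphor → cannot bind it.
*[Nadia₁'s neighbor]₂* c-commands the anaphor but is outside its binding domain → cannot satisfy Principle A.
*Hana₃* c-commands the anaphor within its binding domain → licit binder.

{3}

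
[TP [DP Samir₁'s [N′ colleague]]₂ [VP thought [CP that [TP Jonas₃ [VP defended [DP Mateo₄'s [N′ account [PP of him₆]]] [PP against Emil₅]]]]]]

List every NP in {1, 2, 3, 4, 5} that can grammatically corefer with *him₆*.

*him* is a pronoun, so Principle B applies: it must be free in its binding domain.
Binding domain of *him₆*: the possessed DP, whose subject is Mateo₄.
*Samir₁* and the pronoun do not c-command one another → neither Principle B nor Principle C is at stake; coindexation permitted.
*[Samir₁'s colleague]₂* c-commands the pronoun but from outside its binding domain, and is not c-commanded by it → coindexation permitted.
*Jonas₃* c-commands the pronoun but from outside its binding domain, and is not c-commanded by it → coindexation permitted.
*Mateo₄* c-commands the pronoun within its binding domain → coindexation would violate Principle B.
*Emil₅* and the pronoun do not c-command one another → neither Principle B nor Principle C is at stake; coindexation permitted.

{1, 2, 3, 5}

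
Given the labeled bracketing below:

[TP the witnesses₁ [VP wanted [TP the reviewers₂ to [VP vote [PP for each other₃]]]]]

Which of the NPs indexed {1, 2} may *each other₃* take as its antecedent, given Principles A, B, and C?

{2}

*each other* is an anaphor, so Principle A applies: it must be bound in its binding domain.
Binding domain of *each other₃*: the embedded TP, whose subject is the reviewers₂.
*the witnesses₁* c-commands the anaphor but is outside its binding domain → cannot satisfy Principle A.
*the reviewers₂* c-commands the anaphor within its binding domain → licit binder.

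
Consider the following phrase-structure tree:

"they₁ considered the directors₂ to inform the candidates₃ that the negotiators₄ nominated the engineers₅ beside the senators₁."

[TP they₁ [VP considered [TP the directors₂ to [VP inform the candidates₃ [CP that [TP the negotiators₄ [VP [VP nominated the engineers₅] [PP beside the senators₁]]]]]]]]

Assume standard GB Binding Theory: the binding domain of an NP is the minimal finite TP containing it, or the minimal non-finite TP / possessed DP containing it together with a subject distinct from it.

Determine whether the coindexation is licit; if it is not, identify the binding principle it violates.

The two coindexed NPs are *they₁* and *the senators₁*.
*the senators₁* is an R-expression. Principle C requires it to be free everywhere.
*they₁* c-commands it and carries the same index.
The R-expression is bound → Principle C violation.

Principle C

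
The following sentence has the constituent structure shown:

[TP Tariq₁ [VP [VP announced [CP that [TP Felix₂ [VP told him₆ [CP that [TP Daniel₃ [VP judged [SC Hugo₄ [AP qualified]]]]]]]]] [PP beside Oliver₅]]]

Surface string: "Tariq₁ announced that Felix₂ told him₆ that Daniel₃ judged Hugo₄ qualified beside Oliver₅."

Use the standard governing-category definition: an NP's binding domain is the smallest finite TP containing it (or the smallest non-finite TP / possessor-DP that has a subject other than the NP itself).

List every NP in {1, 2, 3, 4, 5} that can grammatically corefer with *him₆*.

*him* is a pronoun, so Principle B applies: it must be free in its binding domain.
Binding domain of *him₆*: the embedded TP, whose subject is Felix₂.
*Tariq₁* c-commands the pronoun but from outside its binding domain, and is not c-commanded by it → coindexation permitted.
*Felix₂* c-commands the pronoun within its binding domain → coindexation would violate Principle B.
*Daniel₃*: the pronoun c-commands this R-expression → coindexation would violate Principle C on *Daniel₃*.
*Hugo₄*: the pronoun c-commands this R-expression → coindexation would violate Principle C on *Hugo₄*.
*Oliver₅* and the pronoun do not c-command one another → neither Principle B nor Principle C is at stake; coindexation permitted.

{1, 5}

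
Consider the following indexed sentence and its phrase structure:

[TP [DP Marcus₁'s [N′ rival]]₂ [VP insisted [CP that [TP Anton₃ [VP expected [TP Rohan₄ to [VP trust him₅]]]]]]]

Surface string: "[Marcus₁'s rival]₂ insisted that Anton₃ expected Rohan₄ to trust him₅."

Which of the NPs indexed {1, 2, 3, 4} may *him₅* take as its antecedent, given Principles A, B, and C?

{1, 2, 3}

*him* is a pronoun, so Principle B applies: it must be free in its binding domain.
Binding domain of *him₅*: the embedded TP, whose subject is Rohan₄.
*Marcus₁* and the pronoun do not c-command one another → neither Principle B nor Principle C is at stake; coindexation permitted.
*[Marcus₁'s rival]₂* c-commands the pronoun but from outside its binding domain, and is not c-commanded by it → coindexation permitted.
*Anton₃* c-commands the pronoun but from outside its binding domain, and is not c-commanded by it → coindexation permitted.
*Rohan₄* c-commands the pronoun within its binding domain → coindexation would violate Principle B.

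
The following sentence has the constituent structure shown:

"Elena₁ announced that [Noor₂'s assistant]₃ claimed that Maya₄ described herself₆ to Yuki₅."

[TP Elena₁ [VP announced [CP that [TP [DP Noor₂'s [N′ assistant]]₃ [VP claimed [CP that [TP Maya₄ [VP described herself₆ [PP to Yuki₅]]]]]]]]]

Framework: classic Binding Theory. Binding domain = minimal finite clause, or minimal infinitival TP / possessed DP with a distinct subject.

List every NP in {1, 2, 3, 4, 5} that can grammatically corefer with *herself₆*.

*herself* is an anaphor, so Principle A applies: it must be bound in its binding domain.
Binding domain of *herself₆*: the embedded TP, whose subject is Maya₄.
*Elena₁* c-commands the anaphor but is outside its binding domain → cannot satisfy Principle A.
*Noor₂* does not c-command the anaphor → cannot bind it.
*[Noor₂'s assistant]₃* c-commands the anaphor but is outside its binding domain → cannot satisfy Principle A.
*Maya₄* c-commands the anaphor within its binding domain → licit binder.
*Yuki₅* does not c-command the anaphor → cannot bind it.

{4}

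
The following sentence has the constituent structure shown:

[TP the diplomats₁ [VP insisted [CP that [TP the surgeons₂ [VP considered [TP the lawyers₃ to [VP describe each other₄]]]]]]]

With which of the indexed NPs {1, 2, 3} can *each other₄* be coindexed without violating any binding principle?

{3}

*each other* is an anaphor, so Principle A applies: it must be bound in its binding domain.
Binding domain of *each other₄*: the embedded TP, whose subject is the lawyers₃.
*the diplomats₁* c-commands the anaphor but is outside its binding domain → cannot satisfy Principle A.
*the surgeons₂* c-commands the anaphor but is outside its binding domain → cannot satisfy Principle A.
*the lawyers₃* c-commands the anaphor within its binding domain → licit binder.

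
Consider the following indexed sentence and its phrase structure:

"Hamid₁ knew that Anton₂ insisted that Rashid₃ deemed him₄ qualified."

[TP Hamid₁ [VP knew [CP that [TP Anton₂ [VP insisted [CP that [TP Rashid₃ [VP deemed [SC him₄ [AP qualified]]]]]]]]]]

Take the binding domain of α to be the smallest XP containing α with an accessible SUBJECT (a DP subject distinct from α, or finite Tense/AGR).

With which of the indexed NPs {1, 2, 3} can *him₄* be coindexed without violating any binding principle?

{1, 2}

*him* is a pronoun, so Principle B applies: it must be free in its binding domain.
Binding domain of *him₄*: the embedded TP, whose subject is Rashid₃.
*Hamid₁* c-commands the pronoun but from outside its binding domain, and is not c-commanded by it → coindexation permitted.
*Anton₂* c-commands the pronoun but from outside its binding domain, and is not c-commanded by it → coindexation permitted.
*Rashid₃* c-commands the pronoun within its binding domain → coindexation would violate Principle B.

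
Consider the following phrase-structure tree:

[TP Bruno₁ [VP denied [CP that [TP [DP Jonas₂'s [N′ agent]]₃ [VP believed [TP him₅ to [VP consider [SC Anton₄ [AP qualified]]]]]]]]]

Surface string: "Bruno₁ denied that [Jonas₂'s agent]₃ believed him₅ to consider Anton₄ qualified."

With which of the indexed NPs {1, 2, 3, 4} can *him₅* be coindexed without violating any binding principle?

*him* is a pronoun, so Principle B applies: it must be free in its binding domain.
Binding domain of *him₅*: the embedded TP, whose subject is [Jonas₂'s agent]₃.
*Bruno₁* c-commands the pronoun but from outside its binding domain, and is not c-commanded by it → coindexation permitted.
*Jonas₂* and the pronoun do not c-command one another → neither Principle B nor Principle C is at stake; coindexation permitted.
*[Jonas₂'s agent]₃* c-commands the pronoun within its binding domain → coindexation would violate Principle B.
*Anton₄*: the pronoun c-commands this R-expression → coindexation would violate Principle C on *Anton₄*.

{1, 2}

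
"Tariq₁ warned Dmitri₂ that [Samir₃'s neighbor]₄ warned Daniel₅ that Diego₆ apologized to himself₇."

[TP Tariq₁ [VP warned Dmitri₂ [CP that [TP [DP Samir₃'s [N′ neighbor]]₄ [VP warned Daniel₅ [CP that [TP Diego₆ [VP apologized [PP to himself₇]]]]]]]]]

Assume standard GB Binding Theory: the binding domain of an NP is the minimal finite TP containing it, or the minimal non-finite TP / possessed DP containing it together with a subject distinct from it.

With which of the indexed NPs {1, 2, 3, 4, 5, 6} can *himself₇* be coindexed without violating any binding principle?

{6}

*himself* is an anaphor, so Principle A applies: it must be bound in its binding domain.
Binding domain of *himself₇*: the embedded TP, whose subject is Diego₆.
*Tariq₁* c-commands the anaphor but is outside its binding domain → cannot satisfy Principle A.
*Dmitri₂* c-commands the anaphor but is outside its binding domain → cannot satisfy Principle A.
*Samir₃* does not c-command the anaphor → cannot bind it.
*[Samir₃'s neighbor]₄* c-commands the anaphor but is outside its binding domain → cannot satisfy Principle A.
*Daniel₅* c-commands the anaphor but is outside its binding domain → cannot satisfy Principle A.
*Diego₆* c-commands the anaphor within its binding domain → licit binder.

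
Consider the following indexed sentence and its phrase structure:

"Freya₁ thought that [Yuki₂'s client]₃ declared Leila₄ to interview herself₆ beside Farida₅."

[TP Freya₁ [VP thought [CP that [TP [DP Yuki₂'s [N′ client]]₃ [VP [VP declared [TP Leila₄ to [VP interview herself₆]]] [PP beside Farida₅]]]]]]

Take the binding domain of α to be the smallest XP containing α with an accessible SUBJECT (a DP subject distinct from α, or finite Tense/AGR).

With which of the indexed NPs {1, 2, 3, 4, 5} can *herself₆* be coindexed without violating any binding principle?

*herself* is an anaphor, so Principle A applies: it must be bound in its binding domain.
Binding domain of *herself₆*: the embedded TP, whose subject is Leila₄.
*Freya₁* c-commands the anaphor but is outside its binding domain → cannot satisfy Principle A.
*Yuki₂* does not c-command the anaphor → cannot bind it.
*[Yuki₂'s client]₃* c-commands the anaphor but is outside its binding domain → cannot satisfy Principle A.
*Leila₄* c-commands the anaphor within its binding domain → licit binder.
*Farida₅* does not c-command the anaphor → cannot bind it.

{4}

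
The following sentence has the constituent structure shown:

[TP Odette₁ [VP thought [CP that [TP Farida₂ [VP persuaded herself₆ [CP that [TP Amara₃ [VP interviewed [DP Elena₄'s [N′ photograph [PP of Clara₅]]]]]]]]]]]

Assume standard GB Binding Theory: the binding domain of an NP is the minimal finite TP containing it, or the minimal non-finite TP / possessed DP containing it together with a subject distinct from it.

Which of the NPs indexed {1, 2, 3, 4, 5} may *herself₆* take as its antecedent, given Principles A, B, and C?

*herself* is an anaphor, so Principle A applies: it must be bound in its binding domain.
Binding domain of *herself₆*: the embedded TP, whose subject is Farida₂.
*Odette₁* c-commands the anaphor but is outside its binding domain → cannot satisfy Principle A.
*Farida₂* c-commands the anaphor within its binding domain → licit binder.
*Amara₃* does not c-command the anaphor → cannot bind it.
*Elena₄* does not c-command the anaphor → cannot bind it.
*Clara₅* does not c-command the anaphor → cannot bind it.

{2}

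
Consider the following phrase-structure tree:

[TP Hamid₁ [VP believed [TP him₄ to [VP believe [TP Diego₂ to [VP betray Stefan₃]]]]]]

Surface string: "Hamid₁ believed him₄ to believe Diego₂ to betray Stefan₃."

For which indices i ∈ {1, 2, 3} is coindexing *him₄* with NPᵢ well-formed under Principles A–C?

none

*him* is a pronoun, so Principle B applies: it must be free in its binding domain.
Binding domain of *him₄*: the matrix TP, whose subject is Hamid₁.
*Hamid₁* c-commands the pronoun within its binding domain → coindexation would violate Principle B.
*Diego₂*: the pronoun c-commands this R-expression → coindexation would violate Principle C on *Diego₂*.
*Stefan₃*: the pronoun c-commands this R-expression → coindexation would violate Principle C on *Stefan₃*.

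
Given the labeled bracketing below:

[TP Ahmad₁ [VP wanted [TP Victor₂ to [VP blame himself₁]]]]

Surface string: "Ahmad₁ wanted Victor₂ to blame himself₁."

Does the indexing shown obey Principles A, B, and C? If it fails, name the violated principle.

The two coindexed NPs are *Ahmad₁* and *himself₁*.
*himself₁* is an anaphor. Principle A requires it to be bound within its binding domain — the embedded TP, whose subject is Victor₂.
Within that domain it is c-commanded by *Victor₂*, which does not share its index.
*Ahmad₁* does c-command the anaphor, but from outside its binding domain.
The anaphor is unbound in its domain → Principle A violation.

Principle A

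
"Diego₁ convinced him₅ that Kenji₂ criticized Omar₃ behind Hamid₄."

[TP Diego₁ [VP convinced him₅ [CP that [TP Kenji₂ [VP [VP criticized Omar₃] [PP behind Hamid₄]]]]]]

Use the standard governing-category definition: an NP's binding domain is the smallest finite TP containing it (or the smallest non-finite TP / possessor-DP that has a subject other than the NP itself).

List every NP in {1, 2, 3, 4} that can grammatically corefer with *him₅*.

none

*him* is a pronoun, so Principle B applies: it must be free in its binding domain.
Binding domain of *him₅*: the matrix TP, whose subject is Diego₁.
*Diego₁* c-commands the pronoun within its binding domain → coindexation would violate Principle B.
*Kenji₂*: the pronoun c-commands this R-expression → coindexation would violate Principle C on *Kenji₂*.
*Omar₃*: the pronoun c-commands this R-expression → coindexation would violate Principle C on *Omar₃*.
*Hamid₄*: the pronoun c-commands this R-expression → coindexation would violate Principle C on *Hamid₄*.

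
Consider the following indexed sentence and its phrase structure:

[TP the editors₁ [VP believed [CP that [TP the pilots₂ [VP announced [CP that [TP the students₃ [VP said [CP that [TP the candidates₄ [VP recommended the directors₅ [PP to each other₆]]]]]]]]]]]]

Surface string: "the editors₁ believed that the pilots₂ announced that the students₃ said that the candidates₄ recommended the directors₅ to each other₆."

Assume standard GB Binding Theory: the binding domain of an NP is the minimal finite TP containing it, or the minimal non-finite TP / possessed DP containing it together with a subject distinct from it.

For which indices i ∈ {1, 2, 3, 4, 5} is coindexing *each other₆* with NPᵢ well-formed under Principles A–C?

{4, 5}

*each other* is an anaphor, so Principle A applies: it must be bound in its binding domain.
Binding domain of *each other₆*: the embedded TP, whose subject is the candidates₄.
*the editors₁* c-commands the anaphor but is outside its binding domain → cannot satisfy Principle A.
*the pilots₂* c-commands the anaphor but is outside its binding domain → cannot satisfy Principle A.
*the students₃* c-commands the anaphor but is outside its binding domain → cannot satisfy Principle A.
*the candidates₄* c-commands the anaphor within its binding domain → licit binder.
*the directors₅* c-commands the anaphor within its binding domain → licit binder.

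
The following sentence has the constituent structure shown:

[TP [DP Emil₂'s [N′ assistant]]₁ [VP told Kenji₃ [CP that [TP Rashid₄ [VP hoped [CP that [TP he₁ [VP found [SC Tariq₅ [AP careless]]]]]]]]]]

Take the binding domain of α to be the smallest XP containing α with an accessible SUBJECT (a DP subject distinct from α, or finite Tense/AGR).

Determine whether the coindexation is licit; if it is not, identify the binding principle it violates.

The two coindexed NPs are *[Emil₂'s assistant]₁* and *he₁*.
*he₁* is a pronoun; nothing c-commands it within its binding domain (the embedded TP.), so Principle B holds trivially.
*[Emil₂'s assistant]₁* is an R-expression; *he₁* does not c-command it, and no other NP shares its index, so Principle C is satisfied.
All principles are respected.

grammatical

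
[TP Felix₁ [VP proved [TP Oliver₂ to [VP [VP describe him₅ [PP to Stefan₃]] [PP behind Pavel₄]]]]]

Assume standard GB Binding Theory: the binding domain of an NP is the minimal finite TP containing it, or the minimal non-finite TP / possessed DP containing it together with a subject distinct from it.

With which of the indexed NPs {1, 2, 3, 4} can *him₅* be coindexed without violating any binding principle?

{1, 4}

*him* is a pronoun, so Principle B applies: it must be free in its binding domain.
Binding domain of *him₅*: the embedded TP, whose subject is Oliver₂.
*Felix₁* c-commands the pronoun but from outside its binding domain, and is not c-commanded by it → coindexation permitted.
*Oliver₂* c-commands the pronoun within its binding domain → coindexation would violate Principle B.
*Stefan₃*: the pronoun c-commands this R-expression → coindexation would violate Principle C on *Stefan₃*.
*Pavel₄* and the pronoun do not c-command one another → neither Principle B nor Principle C is at stake; coindexation permitted.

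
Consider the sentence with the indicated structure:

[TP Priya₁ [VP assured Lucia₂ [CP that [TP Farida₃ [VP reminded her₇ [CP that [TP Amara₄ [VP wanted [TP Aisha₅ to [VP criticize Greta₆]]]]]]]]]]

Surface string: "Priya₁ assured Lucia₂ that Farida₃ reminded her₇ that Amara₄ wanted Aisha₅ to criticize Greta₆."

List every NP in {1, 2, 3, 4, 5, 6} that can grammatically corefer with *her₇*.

{1, 2}

*her* is a pronoun, so Principle B applies: it must be free in its binding domain.
Binding domain of *her₇*: the embedded TP, whose subject is Farida₃.
*Priya₁* c-commands the pronoun but from outside its binding domain, and is not c-commanded by it → coindexation permitted.
*Lucia₂* c-commands the pronoun but from outside its binding domain, and is not c-commanded by it → coindexation permitted.
*Farida₃* c-commands the pronoun within its binding domain → coindexation would violate Principle B.
*Amara₄*: the pronoun c-commands this R-expression → coindexation would violate Principle C on *Amara₄*.
*Aisha₅*: the pronoun c-commands this R-expression → coindexation would violate Principle C on *Aisha₅*.
*Greta₆*: the pronoun c-commands this R-expression → coindexation would violate Principle C on *Greta₆*.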